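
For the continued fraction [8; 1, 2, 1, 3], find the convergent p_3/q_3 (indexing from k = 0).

35/4

Using pₖ = aₖpₖ₋₁ + pₖ₋₂, qₖ = aₖqₖ₋₁ + qₖ₋₂ (with p₋₁=1, p₋₂=0, q₋₁=0, q₋₂=1):
  k=0: a=8, p=8, q=1
  k=1: a=1, p=9, q=1
  k=2: a=2, p=26, q=3
  k=3: a=1, p=35, q=4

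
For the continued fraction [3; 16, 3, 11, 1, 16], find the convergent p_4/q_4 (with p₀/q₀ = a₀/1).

1849/604

Using pₖ = aₖpₖ₋₁ + pₖ₋₂, qₖ = aₖqₖ₋₁ + qₖ₋₂ (with p₋₁=1, p₋₂=0, q₋₁=0, q₋₂=1):
  k=0: a=3, p=3, q=1
  k=1: a=16, p=49, q=16
  k=2: a=3, p=150, q=49
  k=3: a=11, p=1699, q=555
  k=4: a=1, p=1849, q=604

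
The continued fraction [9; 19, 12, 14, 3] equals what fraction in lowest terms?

Fold from the inside: start with 3/1.
  14 + 1/3 = 43/3
  12 + 3/43 = 519/43
  19 + 43/519 = 9904/519
  9 + 519/9904 = 89655/9904

89655/9904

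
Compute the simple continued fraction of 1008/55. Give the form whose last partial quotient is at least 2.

1008 = 18×55 + 18
55 = 3×18 + 1
18 = 18×1 + 0  (stop)
So 1008/55 = [18; 3, 18].

[18; 3, 18]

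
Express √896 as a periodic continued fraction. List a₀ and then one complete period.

[29; 1, 13, 1, 58]

a₀ = ⌊√896⌋ = 29.
With m₀=0, d₀=1 and mₖ₊₁ = dₖaₖ − mₖ, dₖ₊₁ = (n − mₖ₊₁²)/dₖ, aₖ₊₁ = ⌊(a₀+mₖ₊₁)/dₖ₊₁⌋:
  k=1: m=29, d=55, a=1
  k=2: m=26, d=4, a=13
  k=3: m=26, d=55, a=1
  k=4: m=29, d=1, a=58
d=1 and a=2a₀=58 at k=4, so the next step gives (m, d) = (29, 55) again — its k=1 value — and the period has length 4.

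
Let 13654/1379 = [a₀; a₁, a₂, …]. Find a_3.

13654 = 9·1379 + 1243   →  a_0 = 9
1379 = 1·1243 + 136   →  a_1 = 1
1243 = 9·136 + 19   →  a_2 = 9
136 = 7·19 + 3   →  a_3 = 7

7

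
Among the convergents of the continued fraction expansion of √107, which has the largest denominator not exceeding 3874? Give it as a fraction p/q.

√107 = [10; 2, 1, 9, 1, 2, 20, …] (period length 6).
Convergents:
  p_0/q_0 = 10/1
  p_1/q_1 = 21/2
  p_2/q_2 = 31/3
  p_3/q_3 = 300/29
  p_4/q_4 = 331/32
  p_5/q_5 = 962/93
  p_6/q_6 = 19571/1892
  p_7/q_7 = 40104/3877
q_6 = 1892 ≤ 3874 < 3877 = q_7, so the answer is 19571/1892.

19571/1892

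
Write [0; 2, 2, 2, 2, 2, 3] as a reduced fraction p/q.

Using pₖ = aₖpₖ₋₁ + pₖ₋₂ and qₖ = aₖqₖ₋₁ + qₖ₋₂:
  k=0: a=0, p=0, q=1
  k=1: a=2, p=1, q=2
  k=2: a=2, p=2, q=5
  k=3: a=2, p=5, q=12
  k=4: a=2, p=12, q=29
  k=5: a=2, p=29, q=70
  k=6: a=3, p=99, q=239

99/239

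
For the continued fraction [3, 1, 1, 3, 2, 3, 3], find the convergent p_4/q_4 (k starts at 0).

57/16

Using pₖ = aₖpₖ₋₁ + pₖ₋₂, qₖ = aₖqₖ₋₁ + qₖ₋₂ (with p₋₁=1, p₋₂=0, q₋₁=0, q₋₂=1):
  k=0: a=3, p=3, q=1
  k=1: a=1, p=4, q=1
  k=2: a=1, p=7, q=2
  k=3: a=3, p=25, q=7
  k=4: a=2, p=57, q=16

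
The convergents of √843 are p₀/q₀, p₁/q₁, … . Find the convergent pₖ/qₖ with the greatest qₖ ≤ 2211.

√843 = [29; 29, 58, …] (period length 2).
Convergents:
  p_0/q_0 = 29/1
  p_1/q_1 = 842/29
  p_2/q_2 = 48865/1683
  p_3/q_3 = 1417927/48836
q_2 = 1683 ≤ 2211 < 48836 = q_3, so the answer is 48865/1683.

48865/1683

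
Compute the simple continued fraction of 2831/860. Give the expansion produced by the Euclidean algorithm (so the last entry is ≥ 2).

2831 = 3*860 + 251
860 = 3*251 + 107
251 = 2*107 + 37
107 = 2*37 + 33
37 = 1*33 + 4
33 = 8*4 + 1
4 = 4*1 + 0  (stop)
So 2831/860 = [3; 3, 2, 2, 1, 8, 4].

[3; 3, 2, 2, 1, 8, 4]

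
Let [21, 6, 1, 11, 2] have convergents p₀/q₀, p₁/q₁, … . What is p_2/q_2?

Using pₖ = aₖpₖ₋₁ + pₖ₋₂, qₖ = aₖqₖ₋₁ + qₖ₋₂ (with p₋₁=1, p₋₂=0, q₋₁=0, q₋₂=1):
  k=0: a=21, p=21, q=1
  k=1: a=6, p=127, q=6
  k=2: a=1, p=148, q=7

148/7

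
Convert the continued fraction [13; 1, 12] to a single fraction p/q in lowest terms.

181/13

Fold from the inside: start with 12/1.
  1 + 1/12 = 13/12
  13 + 12/13 = 181/13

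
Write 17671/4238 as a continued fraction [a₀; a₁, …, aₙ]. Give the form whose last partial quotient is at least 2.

[4; 5, 1, 8, 2, 5, 1, 5]

17671 = 4·4238 + 719
4238 = 5·719 + 643
719 = 1·643 + 76
643 = 8·76 + 35
76 = 2·35 + 6
35 = 5·6 + 5
6 = 1·5 + 1
5 = 5·1 + 0  (stop)
So 17671/4238 = [4; 5, 1, 8, 2, 5, 1, 5].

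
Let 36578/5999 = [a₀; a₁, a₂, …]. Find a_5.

36578 = 6·5999 + 584   →  a_0 = 6
5999 = 10·584 + 159   →  a_1 = 10
584 = 3·159 + 107   →  a_2 = 3
159 = 1·107 + 52   →  a_3 = 1
107 = 2·52 + 3   →  a_4 = 2
52 = 17·3 + 1   →  a_5 = 17

17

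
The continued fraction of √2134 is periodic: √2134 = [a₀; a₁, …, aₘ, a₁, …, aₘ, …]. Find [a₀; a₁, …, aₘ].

[46; 5, 8, 5, 92]

a₀ = ⌊√2134⌋ = 46.
With m₀=0, d₀=1 and mₖ₊₁ = dₖaₖ − mₖ, dₖ₊₁ = (n − mₖ₊₁²)/dₖ, aₖ₊₁ = ⌊(a₀+mₖ₊₁)/dₖ₊₁⌋:
  k=1: m=46, d=18, a=5
  k=2: m=44, d=11, a=8
  k=3: m=44, d=18, a=5
  k=4: m=46, d=1, a=92
d=1 and a=2a₀=92 at k=4, so the next step gives (m, d) = (46, 18) again — its k=1 value — and the period has length 4.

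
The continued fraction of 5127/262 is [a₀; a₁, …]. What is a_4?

7

5127 = 19·262 + 149   →  a_0 = 19
262 = 1·149 + 113   →  a_1 = 1
149 = 1·113 + 36   →  a_2 = 1
113 = 3·36 + 5   →  a_3 = 3
36 = 7·5 + 1   →  a_4 = 7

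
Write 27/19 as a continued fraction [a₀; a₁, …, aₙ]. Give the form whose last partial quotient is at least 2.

[1; 2, 2, 1, 2]

27 = 1·19 + 8
19 = 2·8 + 3
8 = 2·3 + 2
3 = 1·2 + 1
2 = 2·1 + 0  (stop)
So 27/19 = [1; 2, 2, 1, 2].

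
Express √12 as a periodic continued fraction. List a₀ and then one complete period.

a₀ = ⌊√12⌋ = 3.
With m₀=0, d₀=1 and mₖ₊₁ = dₖaₖ − mₖ, dₖ₊₁ = (n − mₖ₊₁²)/dₖ, aₖ₊₁ = ⌊(a₀+mₖ₊₁)/dₖ₊₁⌋:
  k=1: m=3, d=3, a=2
  k=2: m=3, d=1, a=6
d=1 and a=2a₀=6 at k=2, so the next step gives (m, d) = (3, 3) again — its k=1 value — and the period has length 2.

[3; 2, 6]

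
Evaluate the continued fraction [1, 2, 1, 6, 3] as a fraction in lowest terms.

85/63

Using pₖ = aₖpₖ₋₁ + pₖ₋₂ and qₖ = aₖqₖ₋₁ + qₖ₋₂:
  k=0: a=1, p=1, q=1
  k=1: a=2, p=3, q=2
  k=2: a=1, p=4, q=3
  k=3: a=6, p=27, q=20
  k=4: a=3, p=85, q=63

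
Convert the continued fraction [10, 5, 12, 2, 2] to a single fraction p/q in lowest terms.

Using pₖ = aₖpₖ₋₁ + pₖ₋₂ and qₖ = aₖqₖ₋₁ + qₖ₋₂:
  k=0: a=10, p=10, q=1
  k=1: a=5, p=51, q=5
  k=2: a=12, p=622, q=61
  k=3: a=2, p=1295, q=127
  k=4: a=2, p=3212, q=315

3212/315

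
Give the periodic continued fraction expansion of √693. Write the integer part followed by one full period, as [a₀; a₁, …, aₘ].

a₀ = ⌊√693⌋ = 26.
With m₀=0, d₀=1 and mₖ₊₁ = dₖaₖ − mₖ, dₖ₊₁ = (n − mₖ₊₁²)/dₖ, aₖ₊₁ = ⌊(a₀+mₖ₊₁)/dₖ₊₁⌋:
  k=1: m=26, d=17, a=3
  k=2: m=25, d=4, a=12
  k=3: m=23, d=41, a=1
  k=4: m=18, d=9, a=4
  k=5: m=18, d=41, a=1
  k=6: m=23, d=4, a=12
  k=7: m=25, d=17, a=3
  k=8: m=26, d=1, a=52
d=1 and a=2a₀=52 at k=8, so the next step gives (m, d) = (26, 17) again — its k=1 value — and the period has length 8.

[26; 3, 12, 1, 4, 1, 12, 3, 52]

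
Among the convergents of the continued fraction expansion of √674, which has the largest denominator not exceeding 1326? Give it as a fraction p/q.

34399/1325

√674 = [25; 1, 24, 1, 50, …] (period length 4).
Convergents:
  p_0/q_0 = 25/1
  p_1/q_1 = 26/1
  p_2/q_2 = 649/25
  p_3/q_3 = 675/26
  p_4/q_4 = 34399/1325
  p_5/q_5 = 35074/1351
q_4 = 1325 ≤ 1326 < 1351 = q_5, so the answer is 34399/1325.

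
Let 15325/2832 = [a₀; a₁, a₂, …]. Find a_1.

2

15325 = 5·2832 + 1165   →  a_0 = 5
2832 = 2·1165 + 502   →  a_1 = 2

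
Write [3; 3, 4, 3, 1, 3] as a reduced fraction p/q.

Using pₖ = aₖpₖ₋₁ + pₖ₋₂ and qₖ = aₖqₖ₋₁ + qₖ₋₂:
  k=0: a=3, p=3, q=1
  k=1: a=3, p=10, q=3
  k=2: a=4, p=43, q=13
  k=3: a=3, p=139, q=42
  k=4: a=1, p=182, q=55
  k=5: a=3, p=685, q=207

685/207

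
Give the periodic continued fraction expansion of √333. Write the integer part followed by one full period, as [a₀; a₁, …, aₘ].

a₀ = ⌊√333⌋ = 18.
With m₀=0, d₀=1 and mₖ₊₁ = dₖaₖ − mₖ, dₖ₊₁ = (n − mₖ₊₁²)/dₖ, aₖ₊₁ = ⌊(a₀+mₖ₊₁)/dₖ₊₁⌋:
  k=1: m=18, d=9, a=4
  k=2: m=18, d=1, a=36
d=1 and a=2a₀=36 at k=2, so the next step gives (m, d) = (18, 9) again — its k=1 value — and the period has length 2.

[18; 4, 36]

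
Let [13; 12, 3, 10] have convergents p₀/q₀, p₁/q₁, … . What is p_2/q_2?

484/37

Using pₖ = aₖpₖ₋₁ + pₖ₋₂, qₖ = aₖqₖ₋₁ + qₖ₋₂ (with p₋₁=1, p₋₂=0, q₋₁=0, q₋₂=1):
  k=0: a=13, p=13, q=1
  k=1: a=12, p=157, q=12
  k=2: a=3, p=484, q=37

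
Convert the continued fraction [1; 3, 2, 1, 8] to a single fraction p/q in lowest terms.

Using pₖ = aₖpₖ₋₁ + pₖ₋₂ and qₖ = aₖqₖ₋₁ + qₖ₋₂:
  k=0: a=1, p=1, q=1
  k=1: a=3, p=4, q=3
  k=2: a=2, p=9, q=7
  k=3: a=1, p=13, q=10
  k=4: a=8, p=113, q=87

113/87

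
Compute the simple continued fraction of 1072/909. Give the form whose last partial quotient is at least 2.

1072 = 1*909 + 163
909 = 5*163 + 94
163 = 1*94 + 69
94 = 1*69 + 25
69 = 2*25 + 19
25 = 1*19 + 6
19 = 3*6 + 1
6 = 6*1 + 0  (stop)
So 1072/909 = [1; 5, 1, 1, 2, 1, 3, 6].

[1; 5, 1, 1, 2, 1, 3, 6]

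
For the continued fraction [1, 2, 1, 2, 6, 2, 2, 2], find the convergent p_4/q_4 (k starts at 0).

Using pₖ = aₖpₖ₋₁ + pₖ₋₂, qₖ = aₖqₖ₋₁ + qₖ₋₂ (with p₋₁=1, p₋₂=0, q₋₁=0, q₋₂=1):
  k=0: a=1, p=1, q=1
  k=1: a=2, p=3, q=2
  k=2: a=1, p=4, q=3
  k=3: a=2, p=11, q=8
  k=4: a=6, p=70, q=51

70/51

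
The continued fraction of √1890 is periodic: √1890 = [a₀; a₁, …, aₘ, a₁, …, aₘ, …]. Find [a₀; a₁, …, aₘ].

a₀ = ⌊√1890⌋ = 43.
With m₀=0, d₀=1 and mₖ₊₁ = dₖaₖ − mₖ, dₖ₊₁ = (n − mₖ₊₁²)/dₖ, aₖ₊₁ = ⌊(a₀+mₖ₊₁)/dₖ₊₁⌋:
  k=1: m=43, d=41, a=2
  k=2: m=39, d=9, a=9
  k=3: m=42, d=14, a=6
  k=4: m=42, d=9, a=9
  k=5: m=39, d=41, a=2
  k=6: m=43, d=1, a=86
d=1 and a=2a₀=86 at k=6, so the next step gives (m, d) = (43, 41) again — its k=1 value — and the period has length 6.

[43; 2, 9, 6, 9, 2, 86]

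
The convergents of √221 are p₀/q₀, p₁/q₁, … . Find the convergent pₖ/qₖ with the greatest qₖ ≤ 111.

1442/97

√221 = [14; 1, 6, 2, 6, 1, 28, …] (period length 6).
Convergents:
  p_0/q_0 = 14/1
  p_1/q_1 = 15/1
  p_2/q_2 = 104/7
  p_3/q_3 = 223/15
  p_4/q_4 = 1442/97
  p_5/q_5 = 1665/112
q_4 = 97 ≤ 111 < 112 = q_5, so the answer is 1442/97.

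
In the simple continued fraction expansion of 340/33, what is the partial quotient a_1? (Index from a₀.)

340 = 10·33 + 10   →  a_0 = 10
33 = 3·10 + 3   →  a_1 = 3

3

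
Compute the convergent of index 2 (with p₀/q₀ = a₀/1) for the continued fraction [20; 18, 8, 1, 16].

2908/145

Using pₖ = aₖpₖ₋₁ + pₖ₋₂, qₖ = aₖqₖ₋₁ + qₖ₋₂ (with p₋₁=1, p₋₂=0, q₋₁=0, q₋₂=1):
  k=0: a=20, p=20, q=1
  k=1: a=18, p=361, q=18
  k=2: a=8, p=2908, q=145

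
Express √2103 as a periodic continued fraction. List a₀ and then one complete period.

[45; 1, 6, 15, 6, 1, 90]

a₀ = ⌊√2103⌋ = 45.
With m₀=0, d₀=1 and mₖ₊₁ = dₖaₖ − mₖ, dₖ₊₁ = (n − mₖ₊₁²)/dₖ, aₖ₊₁ = ⌊(a₀+mₖ₊₁)/dₖ₊₁⌋:
  k=1: m=45, d=78, a=1
  k=2: m=33, d=13, a=6
  k=3: m=45, d=6, a=15
  k=4: m=45, d=13, a=6
  k=5: m=33, d=78, a=1
  k=6: m=45, d=1, a=90
d=1 and a=2a₀=90 at k=6, so the next step gives (m, d) = (45, 78) again — its k=1 value — and the period has length 6.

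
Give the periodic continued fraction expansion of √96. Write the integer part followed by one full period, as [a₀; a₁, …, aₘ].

[9; 1, 3, 1, 18]

a₀ = ⌊√96⌋ = 9.
With m₀=0, d₀=1 and mₖ₊₁ = dₖaₖ − mₖ, dₖ₊₁ = (n − mₖ₊₁²)/dₖ, aₖ₊₁ = ⌊(a₀+mₖ₊₁)/dₖ₊₁⌋:
  k=1: m=9, d=15, a=1
  k=2: m=6, d=4, a=3
  k=3: m=6, d=15, a=1
  k=4: m=9, d=1, a=18
d=1 and a=2a₀=18 at k=4, so the next step gives (m, d) = (9, 15) again — its k=1 value — and the period has length 4.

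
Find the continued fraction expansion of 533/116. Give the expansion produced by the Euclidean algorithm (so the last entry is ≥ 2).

533 = 4×116 + 69
116 = 1×69 + 47
69 = 1×47 + 22
47 = 2×22 + 3
22 = 7×3 + 1
3 = 3×1 + 0  (stop)
So 533/116 = [4; 1, 1, 2, 7, 3].

[4; 1, 1, 2, 7, 3]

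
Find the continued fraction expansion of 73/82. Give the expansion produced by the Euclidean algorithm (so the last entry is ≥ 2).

73 = 0·82 + 73
82 = 1·73 + 9
73 = 8·9 + 1
9 = 9·1 + 0  (stop)
So 73/82 = [0; 1, 8, 9].

[0; 1, 8, 9]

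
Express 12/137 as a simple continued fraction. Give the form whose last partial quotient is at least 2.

[0; 11, 2, 2, 2]

12 = 0×137 + 12
137 = 11×12 + 5
12 = 2×5 + 2
5 = 2×2 + 1
2 = 2×1 + 0  (stop)
So 12/137 = [0; 11, 2, 2, 2].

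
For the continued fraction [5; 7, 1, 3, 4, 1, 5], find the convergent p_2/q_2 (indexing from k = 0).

Using pₖ = aₖpₖ₋₁ + pₖ₋₂, qₖ = aₖqₖ₋₁ + qₖ₋₂ (with p₋₁=1, p₋₂=0, q₋₁=0, q₋₂=1):
  k=0: a=5, p=5, q=1
  k=1: a=7, p=36, q=7
  k=2: a=1, p=41, q=8

41/8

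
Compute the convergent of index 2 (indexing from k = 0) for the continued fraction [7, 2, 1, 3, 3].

22/3

Using pₖ = aₖpₖ₋₁ + pₖ₋₂, qₖ = aₖqₖ₋₁ + qₖ₋₂ (with p₋₁=1, p₋₂=0, q₋₁=0, q₋₂=1):
  k=0: a=7, p=7, q=1
  k=1: a=2, p=15, q=2
  k=2: a=1, p=22, q=3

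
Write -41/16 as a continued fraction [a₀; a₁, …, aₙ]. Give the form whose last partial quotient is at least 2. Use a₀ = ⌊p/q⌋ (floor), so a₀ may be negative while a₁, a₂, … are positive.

-41 = -3×16 + 7
16 = 2×7 + 2
7 = 3×2 + 1
2 = 2×1 + 0  (stop)
So -41/16 = [-3; 2, 3, 2].

[-3; 2, 3, 2]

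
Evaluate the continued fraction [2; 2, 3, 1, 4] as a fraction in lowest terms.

Fold from the inside: start with 4/1.
  1 + 1/4 = 5/4
  3 + 4/5 = 19/5
  2 + 5/19 = 43/19
  2 + 19/43 = 105/43

105/43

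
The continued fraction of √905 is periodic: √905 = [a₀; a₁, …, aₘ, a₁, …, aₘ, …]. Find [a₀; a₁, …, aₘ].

[30; 12, 60]

a₀ = ⌊√905⌋ = 30.
With m₀=0, d₀=1 and mₖ₊₁ = dₖaₖ − mₖ, dₖ₊₁ = (n − mₖ₊₁²)/dₖ, aₖ₊₁ = ⌊(a₀+mₖ₊₁)/dₖ₊₁⌋:
  k=1: m=30, d=5, a=12
  k=2: m=30, d=1, a=60
d=1 and a=2a₀=60 at k=2, so the next step gives (m, d) = (30, 5) again — its k=1 value — and the period has length 2.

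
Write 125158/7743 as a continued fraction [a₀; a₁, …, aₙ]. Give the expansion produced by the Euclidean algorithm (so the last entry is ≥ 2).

125158 = 16×7743 + 1270
7743 = 6×1270 + 123
1270 = 10×123 + 40
123 = 3×40 + 3
40 = 13×3 + 1
3 = 3×1 + 0  (stop)
So 125158/7743 = [16; 6, 10, 3, 13, 3].

[16; 6, 10, 3, 13, 3]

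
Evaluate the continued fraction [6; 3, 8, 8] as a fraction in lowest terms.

1283/203

Fold from the inside: start with 8/1.
  8 + 1/8 = 65/8
  3 + 8/65 = 203/65
  6 + 65/203 = 1283/203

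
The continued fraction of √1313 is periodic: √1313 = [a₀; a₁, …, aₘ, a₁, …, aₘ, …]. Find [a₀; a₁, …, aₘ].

a₀ = ⌊√1313⌋ = 36.
With m₀=0, d₀=1 and mₖ₊₁ = dₖaₖ − mₖ, dₖ₊₁ = (n − mₖ₊₁²)/dₖ, aₖ₊₁ = ⌊(a₀+mₖ₊₁)/dₖ₊₁⌋:
  k=1: m=36, d=17, a=4
  k=2: m=32, d=17, a=4
  k=3: m=36, d=1, a=72
d=1 and a=2a₀=72 at k=3, so the next step gives (m, d) = (36, 17) again — its k=1 value — and the period has length 3.

[36; 4, 4, 72]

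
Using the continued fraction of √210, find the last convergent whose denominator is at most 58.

√210 = [14; 2, 28, …] (period length 2).
Convergents:
  p_0/q_0 = 14/1
  p_1/q_1 = 29/2
  p_2/q_2 = 826/57
  p_3/q_3 = 1681/116
q_2 = 57 ≤ 58 < 116 = q_3, so the answer is 826/57.

826/57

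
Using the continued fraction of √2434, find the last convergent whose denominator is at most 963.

21905/444

√2434 = [49; 2, 1, 48, 1, 2, 98, …] (period length 6).
Convergents:
  p_0/q_0 = 49/1
  p_1/q_1 = 99/2
  p_2/q_2 = 148/3
  p_3/q_3 = 7203/146
  p_4/q_4 = 7351/149
  p_5/q_5 = 21905/444
  p_6/q_6 = 2154041/43661
q_5 = 444 ≤ 963 < 43661 = q_6, so the answer is 21905/444.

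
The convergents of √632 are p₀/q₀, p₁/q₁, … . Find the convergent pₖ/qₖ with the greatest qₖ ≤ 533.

√632 = [25; 7, 6, 7, 50, …] (period length 4).
Convergents:
  p_0/q_0 = 25/1
  p_1/q_1 = 176/7
  p_2/q_2 = 1081/43
  p_3/q_3 = 7743/308
  p_4/q_4 = 388231/15443
q_3 = 308 ≤ 533 < 15443 = q_4, so the answer is 7743/308.

7743/308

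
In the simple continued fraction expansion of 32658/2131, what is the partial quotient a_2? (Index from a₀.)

13

32658 = 15·2131 + 693   →  a_0 = 15
2131 = 3·693 + 52   →  a_1 = 3
693 = 13·52 + 17   →  a_2 = 13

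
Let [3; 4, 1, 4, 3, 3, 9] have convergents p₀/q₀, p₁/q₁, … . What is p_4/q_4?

247/77

Using pₖ = aₖpₖ₋₁ + pₖ₋₂, qₖ = aₖqₖ₋₁ + qₖ₋₂ (with p₋₁=1, p₋₂=0, q₋₁=0, q₋₂=1):
  k=0: a=3, p=3, q=1
  k=1: a=4, p=13, q=4
  k=2: a=1, p=16, q=5
  k=3: a=4, p=77, q=24
  k=4: a=3, p=247, q=77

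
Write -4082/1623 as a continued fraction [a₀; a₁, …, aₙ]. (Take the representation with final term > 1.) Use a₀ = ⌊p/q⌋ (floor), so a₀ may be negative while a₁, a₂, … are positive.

[-3; 2, 16, 16, 3]

-4082 = -3×1623 + 787
1623 = 2×787 + 49
787 = 16×49 + 3
49 = 16×3 + 1
3 = 3×1 + 0  (stop)
So -4082/1623 = [-3; 2, 16, 16, 3].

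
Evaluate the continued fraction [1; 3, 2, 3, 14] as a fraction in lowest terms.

443/343

Using pₖ = aₖpₖ₋₁ + pₖ₋₂ and qₖ = aₖqₖ₋₁ + qₖ₋₂:
  k=0: a=1, p=1, q=1
  k=1: a=3, p=4, q=3
  k=2: a=2, p=9, q=7
  k=3: a=3, p=31, q=24
  k=4: a=14, p=443, q=343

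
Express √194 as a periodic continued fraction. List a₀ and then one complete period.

a₀ = ⌊√194⌋ = 13.
With m₀=0, d₀=1 and mₖ₊₁ = dₖaₖ − mₖ, dₖ₊₁ = (n − mₖ₊₁²)/dₖ, aₖ₊₁ = ⌊(a₀+mₖ₊₁)/dₖ₊₁⌋:
  k=1: m=13, d=25, a=1
  k=2: m=12, d=2, a=12
  k=3: m=12, d=25, a=1
  k=4: m=13, d=1, a=26
d=1 and a=2a₀=26 at k=4, so the next step gives (m, d) = (13, 25) again — its k=1 value — and the period has length 4.

[13; 1, 12, 1, 26]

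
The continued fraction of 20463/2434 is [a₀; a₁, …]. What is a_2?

2

20463 = 8·2434 + 991   →  a_0 = 8
2434 = 2·991 + 452   →  a_1 = 2
991 = 2·452 + 87   →  a_2 = 2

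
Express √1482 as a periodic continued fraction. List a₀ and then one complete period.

a₀ = ⌊√1482⌋ = 38.
With m₀=0, d₀=1 and mₖ₊₁ = dₖaₖ − mₖ, dₖ₊₁ = (n − mₖ₊₁²)/dₖ, aₖ₊₁ = ⌊(a₀+mₖ₊₁)/dₖ₊₁⌋:
  k=1: m=38, d=38, a=2
  k=2: m=38, d=1, a=76
d=1 and a=2a₀=76 at k=2, so the next step gives (m, d) = (38, 38) again — its k=1 value — and the period has length 2.

[38; 2, 76]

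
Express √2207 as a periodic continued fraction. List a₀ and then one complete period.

a₀ = ⌊√2207⌋ = 46.
With m₀=0, d₀=1 and mₖ₊₁ = dₖaₖ − mₖ, dₖ₊₁ = (n − mₖ₊₁²)/dₖ, aₖ₊₁ = ⌊(a₀+mₖ₊₁)/dₖ₊₁⌋:
  k=1: m=46, d=91, a=1
  k=2: m=45, d=2, a=45
  k=3: m=45, d=91, a=1
  k=4: m=46, d=1, a=92
d=1 and a=2a₀=92 at k=4, so the next step gives (m, d) = (46, 91) again — its k=1 value — and the period has length 4.

[46; 1, 45, 1, 92]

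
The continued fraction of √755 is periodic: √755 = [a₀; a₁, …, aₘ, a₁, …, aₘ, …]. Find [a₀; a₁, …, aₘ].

[27; 2, 10, 2, 54]

a₀ = ⌊√755⌋ = 27.
With m₀=0, d₀=1 and mₖ₊₁ = dₖaₖ − mₖ, dₖ₊₁ = (n − mₖ₊₁²)/dₖ, aₖ₊₁ = ⌊(a₀+mₖ₊₁)/dₖ₊₁⌋:
  k=1: m=27, d=26, a=2
  k=2: m=25, d=5, a=10
  k=3: m=25, d=26, a=2
  k=4: m=27, d=1, a=54
d=1 and a=2a₀=54 at k=4, so the next step gives (m, d) = (27, 26) again — its k=1 value — and the period has length 4.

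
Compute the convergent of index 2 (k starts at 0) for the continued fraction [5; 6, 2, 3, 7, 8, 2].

Using pₖ = aₖpₖ₋₁ + pₖ₋₂, qₖ = aₖqₖ₋₁ + qₖ₋₂ (with p₋₁=1, p₋₂=0, q₋₁=0, q₋₂=1):
  k=0: a=5, p=5, q=1
  k=1: a=6, p=31, q=6
  k=2: a=2, p=67, q=13

67/13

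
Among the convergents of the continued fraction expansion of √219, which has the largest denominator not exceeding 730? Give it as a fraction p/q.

√219 = [14; 1, 3, 1, 28, …] (period length 4).
Convergents:
  p_0/q_0 = 14/1
  p_1/q_1 = 15/1
  p_2/q_2 = 59/4
  p_3/q_3 = 74/5
  p_4/q_4 = 2131/144
  p_5/q_5 = 2205/149
  p_6/q_6 = 8746/591
  p_7/q_7 = 10951/740
q_6 = 591 ≤ 730 < 740 = q_7, so the answer is 8746/591.

8746/591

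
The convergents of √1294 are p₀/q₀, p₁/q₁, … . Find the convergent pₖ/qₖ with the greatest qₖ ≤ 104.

√1294 = [35; 1, 34, 1, 70, …] (period length 4).
Convergents:
  p_0/q_0 = 35/1
  p_1/q_1 = 36/1
  p_2/q_2 = 1259/35
  p_3/q_3 = 1295/36
  p_4/q_4 = 91909/2555
q_3 = 36 ≤ 104 < 2555 = q_4, so the answer is 1295/36.

1295/36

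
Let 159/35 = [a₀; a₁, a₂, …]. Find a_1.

1

159 = 4·35 + 19   →  a_0 = 4
35 = 1·19 + 16   →  a_1 = 1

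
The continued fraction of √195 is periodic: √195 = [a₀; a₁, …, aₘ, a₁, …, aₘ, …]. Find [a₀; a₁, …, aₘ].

a₀ = ⌊√195⌋ = 13.
With m₀=0, d₀=1 and mₖ₊₁ = dₖaₖ − mₖ, dₖ₊₁ = (n − mₖ₊₁²)/dₖ, aₖ₊₁ = ⌊(a₀+mₖ₊₁)/dₖ₊₁⌋:
  k=1: m=13, d=26, a=1
  k=2: m=13, d=1, a=26
d=1 and a=2a₀=26 at k=2, so the next step gives (m, d) = (13, 26) again — its k=1 value — and the period has length 2.

[13; 1, 26]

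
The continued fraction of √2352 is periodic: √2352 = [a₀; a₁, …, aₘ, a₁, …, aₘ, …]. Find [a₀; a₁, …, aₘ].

[48; 2, 96]

a₀ = ⌊√2352⌋ = 48.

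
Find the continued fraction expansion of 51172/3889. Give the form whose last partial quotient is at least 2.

51172 = 13*3889 + 615
3889 = 6*615 + 199
615 = 3*199 + 18
199 = 11*18 + 1
18 = 18*1 + 0  (stop)
So 51172/3889 = [13; 6, 3, 11, 18].

[13; 6, 3, 11, 18]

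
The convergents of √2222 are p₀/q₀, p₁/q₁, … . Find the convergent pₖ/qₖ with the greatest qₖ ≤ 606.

9899/210

√2222 = [47; 7, 4, 7, 94, …] (period length 4).
Convergents:
  p_0/q_0 = 47/1
  p_1/q_1 = 330/7
  p_2/q_2 = 1367/29
  p_3/q_3 = 9899/210
  p_4/q_4 = 931873/19769
q_3 = 210 ≤ 606 < 19769 = q_4, so the answer is 9899/210.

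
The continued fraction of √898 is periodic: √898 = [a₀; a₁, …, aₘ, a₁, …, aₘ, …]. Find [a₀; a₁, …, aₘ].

[29; 1, 28, 1, 58]

a₀ = ⌊√898⌋ = 29.
With m₀=0, d₀=1 and mₖ₊₁ = dₖaₖ − mₖ, dₖ₊₁ = (n − mₖ₊₁²)/dₖ, aₖ₊₁ = ⌊(a₀+mₖ₊₁)/dₖ₊₁⌋:
  k=1: m=29, d=57, a=1
  k=2: m=28, d=2, a=28
  k=3: m=28, d=57, a=1
  k=4: m=29, d=1, a=58
d=1 and a=2a₀=58 at k=4, so the next step gives (m, d) = (29, 57) again — its k=1 value — and the period has length 4.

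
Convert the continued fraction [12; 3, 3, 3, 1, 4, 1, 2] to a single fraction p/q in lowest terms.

8624/701

Fold from the inside: start with 2/1.
  1 + 1/2 = 3/2
  4 + 2/3 = 14/3
  1 + 3/14 = 17/14
  3 + 14/17 = 65/17
  3 + 17/65 = 212/65
  3 + 65/212 = 701/212
  12 + 212/701 = 8624/701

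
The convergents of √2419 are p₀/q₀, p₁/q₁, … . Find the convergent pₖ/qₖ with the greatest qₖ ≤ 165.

√2419 = [49; 5, 2, 5, 98, …] (period length 4).
Convergents:
  p_0/q_0 = 49/1
  p_1/q_1 = 246/5
  p_2/q_2 = 541/11
  p_3/q_3 = 2951/60
  p_4/q_4 = 289739/5891
q_3 = 60 ≤ 165 < 5891 = q_4, so the answer is 2951/60.

2951/60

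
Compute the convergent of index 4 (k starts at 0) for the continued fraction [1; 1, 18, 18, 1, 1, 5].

Using pₖ = aₖpₖ₋₁ + pₖ₋₂, qₖ = aₖqₖ₋₁ + qₖ₋₂ (with p₋₁=1, p₋₂=0, q₋₁=0, q₋₂=1):
  k=0: a=1, p=1, q=1
  k=1: a=1, p=2, q=1
  k=2: a=18, p=37, q=19
  k=3: a=18, p=668, q=343
  k=4: a=1, p=705, q=362

705/362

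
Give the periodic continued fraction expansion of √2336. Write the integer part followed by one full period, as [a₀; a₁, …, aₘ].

[48; 3, 96]

a₀ = ⌊√2336⌋ = 48.
With m₀=0, d₀=1 and mₖ₊₁ = dₖaₖ − mₖ, dₖ₊₁ = (n − mₖ₊₁²)/dₖ, aₖ₊₁ = ⌊(a₀+mₖ₊₁)/dₖ₊₁⌋:
  k=1: m=48, d=32, a=3
  k=2: m=48, d=1, a=96
d=1 and a=2a₀=96 at k=2, so the next step gives (m, d) = (48, 32) again — its k=1 value — and the period has length 2.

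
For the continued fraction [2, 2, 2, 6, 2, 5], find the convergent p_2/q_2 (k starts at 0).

12/5

Using pₖ = aₖpₖ₋₁ + pₖ₋₂, qₖ = aₖqₖ₋₁ + qₖ₋₂ (with p₋₁=1, p₋₂=0, q₋₁=0, q₋₂=1):
  k=0: a=2, p=2, q=1
  k=1: a=2, p=5, q=2
  k=2: a=2, p=12, q=5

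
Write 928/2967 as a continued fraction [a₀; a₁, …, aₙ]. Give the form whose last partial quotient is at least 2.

[0; 3, 5, 14, 13]

928 = 0*2967 + 928
2967 = 3*928 + 183
928 = 5*183 + 13
183 = 14*13 + 1
13 = 13*1 + 0  (stop)
So 928/2967 = [0; 3, 5, 14, 13].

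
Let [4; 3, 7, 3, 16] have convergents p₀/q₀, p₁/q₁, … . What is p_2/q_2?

95/22

Using pₖ = aₖpₖ₋₁ + pₖ₋₂, qₖ = aₖqₖ₋₁ + qₖ₋₂ (with p₋₁=1, p₋₂=0, q₋₁=0, q₋₂=1):
  k=0: a=4, p=4, q=1
  k=1: a=3, p=13, q=3
  k=2: a=7, p=95, q=22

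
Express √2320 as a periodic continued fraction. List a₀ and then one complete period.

a₀ = ⌊√2320⌋ = 48.

[48; 6, 96]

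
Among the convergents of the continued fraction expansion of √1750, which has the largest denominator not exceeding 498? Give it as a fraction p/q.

20791/497

√1750 = [41; 1, 4, 1, 82, …] (period length 4).
Convergents:
  p_0/q_0 = 41/1
  p_1/q_1 = 42/1
  p_2/q_2 = 209/5
  p_3/q_3 = 251/6
  p_4/q_4 = 20791/497
  p_5/q_5 = 21042/503
q_4 = 497 ≤ 498 < 503 = q_5, so the answer is 20791/497.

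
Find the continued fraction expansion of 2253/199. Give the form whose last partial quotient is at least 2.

2253 = 11·199 + 64
199 = 3·64 + 7
64 = 9·7 + 1
7 = 7·1 + 0  (stop)
So 2253/199 = [11; 3, 9, 7].

[11; 3, 9, 7]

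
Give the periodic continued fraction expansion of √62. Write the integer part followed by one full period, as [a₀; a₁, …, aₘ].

[7; 1, 6, 1, 14]

a₀ = ⌊√62⌋ = 7.
With m₀=0, d₀=1 and mₖ₊₁ = dₖaₖ − mₖ, dₖ₊₁ = (n − mₖ₊₁²)/dₖ, aₖ₊₁ = ⌊(a₀+mₖ₊₁)/dₖ₊₁⌋:
  k=1: m=7, d=13, a=1
  k=2: m=6, d=2, a=6
  k=3: m=6, d=13, a=1
  k=4: m=7, d=1, a=14
d=1 and a=2a₀=14 at k=4, so the next step gives (m, d) = (7, 13) again — its k=1 value — and the period has length 4.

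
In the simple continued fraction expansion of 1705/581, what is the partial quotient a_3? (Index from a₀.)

1705 = 2·581 + 543   →  a_0 = 2
581 = 1·543 + 38   →  a_1 = 1
543 = 14·38 + 11   →  a_2 = 14
38 = 3·11 + 5   →  a_3 = 3

3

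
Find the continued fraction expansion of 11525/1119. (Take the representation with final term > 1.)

[10; 3, 2, 1, 15, 3, 2]

11525 = 10×1119 + 335
1119 = 3×335 + 114
335 = 2×114 + 107
114 = 1×107 + 7
107 = 15×7 + 2
7 = 3×2 + 1
2 = 2×1 + 0  (stop)
So 11525/1119 = [10; 3, 2, 1, 15, 3, 2].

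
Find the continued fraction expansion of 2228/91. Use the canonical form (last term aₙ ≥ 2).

[24; 2, 14, 1, 2]

2228 = 24×91 + 44
91 = 2×44 + 3
44 = 14×3 + 2
3 = 1×2 + 1
2 = 2×1 + 0  (stop)
So 2228/91 = [24; 2, 14, 1, 2].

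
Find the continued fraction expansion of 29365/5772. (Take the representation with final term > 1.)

29365 = 5*5772 + 505
5772 = 11*505 + 217
505 = 2*217 + 71
217 = 3*71 + 4
71 = 17*4 + 3
4 = 1*3 + 1
3 = 3*1 + 0  (stop)
So 29365/5772 = [5; 11, 2, 3, 17, 1, 3].

[5; 11, 2, 3, 17, 1, 3]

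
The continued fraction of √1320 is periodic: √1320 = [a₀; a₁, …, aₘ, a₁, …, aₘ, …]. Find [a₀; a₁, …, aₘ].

[36; 3, 72]

a₀ = ⌊√1320⌋ = 36.
With m₀=0, d₀=1 and mₖ₊₁ = dₖaₖ − mₖ, dₖ₊₁ = (n − mₖ₊₁²)/dₖ, aₖ₊₁ = ⌊(a₀+mₖ₊₁)/dₖ₊₁⌋:
  k=1: m=36, d=24, a=3
  k=2: m=36, d=1, a=72
d=1 and a=2a₀=72 at k=2, so the next step gives (m, d) = (36, 24) again — its k=1 value — and the period has length 2.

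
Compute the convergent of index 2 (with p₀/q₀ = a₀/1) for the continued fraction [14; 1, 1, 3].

29/2

Using pₖ = aₖpₖ₋₁ + pₖ₋₂, qₖ = aₖqₖ₋₁ + qₖ₋₂ (with p₋₁=1, p₋₂=0, q₋₁=0, q₋₂=1):
  k=0: a=14, p=14, q=1
  k=1: a=1, p=15, q=1
  k=2: a=1, p=29, q=2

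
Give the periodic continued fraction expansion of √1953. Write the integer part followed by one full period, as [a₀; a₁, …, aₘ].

a₀ = ⌊√1953⌋ = 44.

[44; 5, 5, 3, 12, 3, 5, 5, 88]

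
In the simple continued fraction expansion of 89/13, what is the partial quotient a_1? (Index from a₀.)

89 = 6·13 + 11   →  a_0 = 6
13 = 1·11 + 2   →  a_1 = 1

1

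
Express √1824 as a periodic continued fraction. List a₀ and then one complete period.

[42; 1, 2, 2, 2, 1, 84]

a₀ = ⌊√1824⌋ = 42.
With m₀=0, d₀=1 and mₖ₊₁ = dₖaₖ − mₖ, dₖ₊₁ = (n − mₖ₊₁²)/dₖ, aₖ₊₁ = ⌊(a₀+mₖ₊₁)/dₖ₊₁⌋:
  k=1: m=42, d=60, a=1
  k=2: m=18, d=25, a=2
  k=3: m=32, d=32, a=2
  k=4: m=32, d=25, a=2
  k=5: m=18, d=60, a=1
  k=6: m=42, d=1, a=84
d=1 and a=2a₀=84 at k=6, so the next step gives (m, d) = (42, 60) again — its k=1 value — and the period has length 6.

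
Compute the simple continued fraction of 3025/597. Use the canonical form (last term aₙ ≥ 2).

3025 = 5*597 + 40
597 = 14*40 + 37
40 = 1*37 + 3
37 = 12*3 + 1
3 = 3*1 + 0  (stop)
So 3025/597 = [5; 14, 1, 12, 3].

[5; 14, 1, 12, 3]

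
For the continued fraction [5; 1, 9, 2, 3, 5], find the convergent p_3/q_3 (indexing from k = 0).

124/21

Using pₖ = aₖpₖ₋₁ + pₖ₋₂, qₖ = aₖqₖ₋₁ + qₖ₋₂ (with p₋₁=1, p₋₂=0, q₋₁=0, q₋₂=1):
  k=0: a=5, p=5, q=1
  k=1: a=1, p=6, q=1
  k=2: a=9, p=59, q=10
  k=3: a=2, p=124, q=21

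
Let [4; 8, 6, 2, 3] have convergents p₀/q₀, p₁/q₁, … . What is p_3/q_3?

437/106

Using pₖ = aₖpₖ₋₁ + pₖ₋₂, qₖ = aₖqₖ₋₁ + qₖ₋₂ (with p₋₁=1, p₋₂=0, q₋₁=0, q₋₂=1):
  k=0: a=4, p=4, q=1
  k=1: a=8, p=33, q=8
  k=2: a=6, p=202, q=49
  k=3: a=2, p=437, q=106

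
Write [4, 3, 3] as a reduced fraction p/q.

Fold from the inside: start with 3/1.
  3 + 1/3 = 10/3
  4 + 3/10 = 43/10

43/10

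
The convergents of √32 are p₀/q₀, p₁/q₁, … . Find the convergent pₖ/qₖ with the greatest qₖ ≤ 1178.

√32 = [5; 1, 1, 1, 10, …] (period length 4).
Convergents:
  p_0/q_0 = 5/1
  p_1/q_1 = 6/1
  p_2/q_2 = 11/2
  p_3/q_3 = 17/3
  p_4/q_4 = 181/32
  p_5/q_5 = 198/35
  p_6/q_6 = 379/67
  p_7/q_7 = 577/102
  p_8/q_8 = 6149/1087
  p_9/q_9 = 6726/1189
q_8 = 1087 ≤ 1178 < 1189 = q_9, so the answer is 6149/1087.

6149/1087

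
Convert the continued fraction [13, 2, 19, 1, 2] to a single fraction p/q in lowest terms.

1632/121

Fold from the inside: start with 2/1.
  1 + 1/2 = 3/2
  19 + 2/3 = 59/3
  2 + 3/59 = 121/59
  13 + 59/121 = 1632/121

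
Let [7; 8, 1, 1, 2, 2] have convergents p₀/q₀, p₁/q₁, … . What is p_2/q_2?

64/9

Using pₖ = aₖpₖ₋₁ + pₖ₋₂, qₖ = aₖqₖ₋₁ + qₖ₋₂ (with p₋₁=1, p₋₂=0, q₋₁=0, q₋₂=1):
  k=0: a=7, p=7, q=1
  k=1: a=8, p=57, q=8
  k=2: a=1, p=64, q=9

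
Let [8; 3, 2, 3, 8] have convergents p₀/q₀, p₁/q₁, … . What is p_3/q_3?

Using pₖ = aₖpₖ₋₁ + pₖ₋₂, qₖ = aₖqₖ₋₁ + qₖ₋₂ (with p₋₁=1, p₋₂=0, q₋₁=0, q₋₂=1):
  k=0: a=8, p=8, q=1
  k=1: a=3, p=25, q=3
  k=2: a=2, p=58, q=7
  k=3: a=3, p=199, q=24

199/24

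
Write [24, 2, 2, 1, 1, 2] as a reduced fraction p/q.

Fold from the inside: start with 2/1.
  1 + 1/2 = 3/2
  1 + 2/3 = 5/3
  2 + 3/5 = 13/5
  2 + 5/13 = 31/13
  24 + 13/31 = 757/31

757/31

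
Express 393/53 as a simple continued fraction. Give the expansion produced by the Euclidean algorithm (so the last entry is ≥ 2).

[7; 2, 2, 2, 4]

393 = 7×53 + 22
53 = 2×22 + 9
22 = 2×9 + 4
9 = 2×4 + 1
4 = 4×1 + 0  (stop)
So 393/53 = [7; 2, 2, 2, 4].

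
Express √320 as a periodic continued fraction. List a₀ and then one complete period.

[17; 1, 7, 1, 34]

a₀ = ⌊√320⌋ = 17.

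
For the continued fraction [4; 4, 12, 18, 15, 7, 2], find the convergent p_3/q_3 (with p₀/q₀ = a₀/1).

3761/886

Using pₖ = aₖpₖ₋₁ + pₖ₋₂, qₖ = aₖqₖ₋₁ + qₖ₋₂ (with p₋₁=1, p₋₂=0, q₋₁=0, q₋₂=1):
  k=0: a=4, p=4, q=1
  k=1: a=4, p=17, q=4
  k=2: a=12, p=208, q=49
  k=3: a=18, p=3761, q=886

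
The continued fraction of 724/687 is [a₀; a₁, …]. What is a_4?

3

724 = 1·687 + 37   →  a_0 = 1
687 = 18·37 + 21   →  a_1 = 18
37 = 1·21 + 16   →  a_2 = 1
21 = 1·16 + 5   →  a_3 = 1
16 = 3·5 + 1   →  a_4 = 3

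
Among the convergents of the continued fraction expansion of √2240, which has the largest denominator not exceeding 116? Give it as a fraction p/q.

√2240 = [47; 3, 23, 3, 94, …] (period length 4).
Convergents:
  p_0/q_0 = 47/1
  p_1/q_1 = 142/3
  p_2/q_2 = 3313/70
  p_3/q_3 = 10081/213
q_2 = 70 ≤ 116 < 213 = q_3, so the answer is 3313/70.

3313/70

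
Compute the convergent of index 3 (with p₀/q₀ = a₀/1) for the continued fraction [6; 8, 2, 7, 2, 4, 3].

Using pₖ = aₖpₖ₋₁ + pₖ₋₂, qₖ = aₖqₖ₋₁ + qₖ₋₂ (with p₋₁=1, p₋₂=0, q₋₁=0, q₋₂=1):
  k=0: a=6, p=6, q=1
  k=1: a=8, p=49, q=8
  k=2: a=2, p=104, q=17
  k=3: a=7, p=777, q=127

777/127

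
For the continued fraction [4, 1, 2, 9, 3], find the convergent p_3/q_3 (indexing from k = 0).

Using pₖ = aₖpₖ₋₁ + pₖ₋₂, qₖ = aₖqₖ₋₁ + qₖ₋₂ (with p₋₁=1, p₋₂=0, q₋₁=0, q₋₂=1):
  k=0: a=4, p=4, q=1
  k=1: a=1, p=5, q=1
  k=2: a=2, p=14, q=3
  k=3: a=9, p=131, q=28

131/28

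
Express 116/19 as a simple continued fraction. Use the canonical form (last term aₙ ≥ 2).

[6; 9, 2]

116 = 6·19 + 2
19 = 9·2 + 1
2 = 2·1 + 0  (stop)
So 116/19 = [6; 9, 2].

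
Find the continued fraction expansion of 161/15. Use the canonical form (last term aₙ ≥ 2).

[10; 1, 2, 1, 3]

161 = 10*15 + 11
15 = 1*11 + 4
11 = 2*4 + 3
4 = 1*3 + 1
3 = 3*1 + 0  (stop)
So 161/15 = [10; 1, 2, 1, 3].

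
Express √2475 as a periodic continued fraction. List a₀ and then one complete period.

[49; 1, 2, 1, 98]

a₀ = ⌊√2475⌋ = 49.
With m₀=0, d₀=1 and mₖ₊₁ = dₖaₖ − mₖ, dₖ₊₁ = (n − mₖ₊₁²)/dₖ, aₖ₊₁ = ⌊(a₀+mₖ₊₁)/dₖ₊₁⌋:
  k=1: m=49, d=74, a=1
  k=2: m=25, d=25, a=2
  k=3: m=25, d=74, a=1
  k=4: m=49, d=1, a=98
d=1 and a=2a₀=98 at k=4, so the next step gives (m, d) = (49, 74) again — its k=1 value — and the period has length 4.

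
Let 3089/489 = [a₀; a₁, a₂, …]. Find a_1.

3

3089 = 6·489 + 155   →  a_0 = 6
489 = 3·155 + 24   →  a_1 = 3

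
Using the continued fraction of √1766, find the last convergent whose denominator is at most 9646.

√1766 = [42; 42, 84, …] (period length 2).
Convergents:
  p_0/q_0 = 42/1
  p_1/q_1 = 1765/42
  p_2/q_2 = 148302/3529
  p_3/q_3 = 6230449/148260
q_2 = 3529 ≤ 9646 < 148260 = q_3, so the answer is 148302/3529.

148302/3529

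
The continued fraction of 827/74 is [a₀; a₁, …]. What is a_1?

5

827 = 11·74 + 13   →  a_0 = 11
74 = 5·13 + 9   →  a_1 = 5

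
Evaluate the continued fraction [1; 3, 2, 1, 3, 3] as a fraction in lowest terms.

Using pₖ = aₖpₖ₋₁ + pₖ₋₂ and qₖ = aₖqₖ₋₁ + qₖ₋₂:
  k=0: a=1, p=1, q=1
  k=1: a=3, p=4, q=3
  k=2: a=2, p=9, q=7
  k=3: a=1, p=13, q=10
  k=4: a=3, p=48, q=37
  k=5: a=3, p=157, q=121

157/121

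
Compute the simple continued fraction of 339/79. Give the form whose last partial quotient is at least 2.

[4; 3, 2, 3, 3]

339 = 4×79 + 23
79 = 3×23 + 10
23 = 2×10 + 3
10 = 3×3 + 1
3 = 3×1 + 0  (stop)
So 339/79 = [4; 3, 2, 3, 3].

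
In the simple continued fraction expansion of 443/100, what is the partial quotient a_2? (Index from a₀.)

443 = 4·100 + 43   →  a_0 = 4
100 = 2·43 + 14   →  a_1 = 2
43 = 3·14 + 1   →  a_2 = 3

3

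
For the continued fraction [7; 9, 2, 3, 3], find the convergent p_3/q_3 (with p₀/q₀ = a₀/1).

Using pₖ = aₖpₖ₋₁ + pₖ₋₂, qₖ = aₖqₖ₋₁ + qₖ₋₂ (with p₋₁=1, p₋₂=0, q₋₁=0, q₋₂=1):
  k=0: a=7, p=7, q=1
  k=1: a=9, p=64, q=9
  k=2: a=2, p=135, q=19
  k=3: a=3, p=469, q=66

469/66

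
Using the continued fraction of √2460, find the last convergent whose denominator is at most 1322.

√2460 = [49; 1, 1, 2, 24, 2, 1, 1, 98, …] (period length 8).
Convergents:
  p_0/q_0 = 49/1
  p_1/q_1 = 50/1
  p_2/q_2 = 99/2
  p_3/q_3 = 248/5
  p_4/q_4 = 6051/122
  p_5/q_5 = 12350/249
  p_6/q_6 = 18401/371
  p_7/q_7 = 30751/620
  p_8/q_8 = 3031999/61131
q_7 = 620 ≤ 1322 < 61131 = q_8, so the answer is 30751/620.

30751/620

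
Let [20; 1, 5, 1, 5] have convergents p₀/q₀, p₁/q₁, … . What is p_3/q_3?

146/7

Using pₖ = aₖpₖ₋₁ + pₖ₋₂, qₖ = aₖqₖ₋₁ + qₖ₋₂ (with p₋₁=1, p₋₂=0, q₋₁=0, q₋₂=1):
  k=0: a=20, p=20, q=1
  k=1: a=1, p=21, q=1
  k=2: a=5, p=125, q=6
  k=3: a=1, p=146, q=7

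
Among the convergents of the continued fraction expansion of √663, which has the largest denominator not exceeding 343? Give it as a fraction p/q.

√663 = [25; 1, 2, 1, 50, …] (period length 4).
Convergents:
  p_0/q_0 = 25/1
  p_1/q_1 = 26/1
  p_2/q_2 = 77/3
  p_3/q_3 = 103/4
  p_4/q_4 = 5227/203
  p_5/q_5 = 5330/207
  p_6/q_6 = 15887/617
q_5 = 207 ≤ 343 < 617 = q_6, so the answer is 5330/207.

5330/207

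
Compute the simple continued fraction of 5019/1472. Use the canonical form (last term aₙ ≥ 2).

5019 = 3·1472 + 603
1472 = 2·603 + 266
603 = 2·266 + 71
266 = 3·71 + 53
71 = 1·53 + 18
53 = 2·18 + 17
18 = 1·17 + 1
17 = 17·1 + 0  (stop)
So 5019/1472 = [3; 2, 2, 3, 1, 2, 1, 17].

[3; 2, 2, 3, 1, 2, 1, 17]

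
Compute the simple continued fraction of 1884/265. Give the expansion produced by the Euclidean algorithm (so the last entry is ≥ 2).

[7; 9, 7, 4]

1884 = 7·265 + 29
265 = 9·29 + 4
29 = 7·4 + 1
4 = 4·1 + 0  (stop)
So 1884/265 = [7; 9, 7, 4].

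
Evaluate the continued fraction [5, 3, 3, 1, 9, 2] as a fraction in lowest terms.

Fold from the inside: start with 2/1.
  9 + 1/2 = 19/2
  1 + 2/19 = 21/19
  3 + 19/21 = 82/21
  3 + 21/82 = 267/82
  5 + 82/267 = 1417/267

1417/267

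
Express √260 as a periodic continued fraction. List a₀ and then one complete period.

[16; 8, 32]

a₀ = ⌊√260⌋ = 16.
With m₀=0, d₀=1 and mₖ₊₁ = dₖaₖ − mₖ, dₖ₊₁ = (n − mₖ₊₁²)/dₖ, aₖ₊₁ = ⌊(a₀+mₖ₊₁)/dₖ₊₁⌋:
  k=1: m=16, d=4, a=8
  k=2: m=16, d=1, a=32
d=1 and a=2a₀=32 at k=2, so the next step gives (m, d) = (16, 4) again — its k=1 value — and the period has length 2.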